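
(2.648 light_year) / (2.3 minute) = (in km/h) 1 light_year = 9.4607305e+15 m, so 2.648 light_year = 2.648 * 9.4607305e+15 = 2.5052014e+16 m. 1 minute = 60 s, so 2.3 minute = 2.3 * 60 = 138 s. Combine: 2.5052014e+16 m / 138 s = 1.8153634e+14 m/s. 1 km/h = 0.27777778 m/s, so 1.8153634e+14 m/s = 1.8153634e+14 / 0.27777778 = 6.5353081e+14 km/h ≈ 6.535e+14 km/h (4 s.f.). Final answer: 6.535e+14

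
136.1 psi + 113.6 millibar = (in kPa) 949.7. Check: 1 psi = 6894.7573 Pa, so 136.1 psi = 136.1 * 6894.7573 = 938376.47 Pa. 1 millibar = 100 Pa, so 113.6 millibar = 113.6 * 100 = 11360 Pa. Sum: 938376.47 + 11360 = 949736.47 Pa. 1 kPa = 1000 Pa, so 949736.47 Pa = 949736.47 / 1000 = 949.73647 kPa ≈ 949.7 kPa (4 s.f.).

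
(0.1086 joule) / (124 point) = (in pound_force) 0.5581. Check: 0.1086 joule = 0.1086 J. 1 point = 0.00035277778 m, so 124 point = 124 * 0.00035277778 = 0.043744444 m. Combine: 0.1086 J / 0.043744444 m = 2.482601 N. 1 pound_force = 4.4482216 N, so 2.482601 N = 2.482601 / 4.4482216 = 0.5581109 pound_force ≈ 0.5581 pound_force (4 s.f.).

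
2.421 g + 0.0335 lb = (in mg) 1.762e+04. Check: 1 g = 0.001 kg, so 2.421 g = 2.421 * 0.001 = 0.002421 kg. 1 lb = 0.45359237 kg, so 0.0335 lb = 0.0335 * 0.45359237 = 0.015195344 kg. Sum: 0.002421 + 0.015195344 = 0.017616344 kg. 1 mg = 1e-06 kg, so 0.017616344 kg = 0.017616344 / 1e-06 = 17616.344 mg ≈ 1.762e+04 mg (4 s.f.).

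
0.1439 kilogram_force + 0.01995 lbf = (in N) 1 kilogram_force = 9.80665 N, so 0.1439 kilogram_force = 0.1439 * 9.80665 = 1.4111769 N. 1 lbf = 4.4482216 N, so 0.01995 lbf = 0.01995 * 4.4482216 = 0.088742021 N. Sum: 1.4111769 + 0.088742021 = 1.499919 N. Result: 1.499919 N ≈ 1.5 N (4 s.f.). Final answer: 1.5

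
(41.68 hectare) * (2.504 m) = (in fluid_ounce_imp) 1 hectare = 10000 m^2, so 41.68 hectare = 41.68 * 10000 = 416800 m^2. 2.504 m is already in m. Combine: 416800 m^2 * 2.504 m = 1043667.2 m^3. 1 fluid_ounce_imp = 2.8413063e-05 m^3, so 1043667.2 m^3 = 1043667.2 / 2.8413063e-05 = 3.673195e+10 fluid_ounce_imp ≈ 3.673e+10 fluid_ounce_imp (4 s.f.). Final answer: 3.673e+10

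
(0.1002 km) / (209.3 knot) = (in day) 1.077e-05. Check: 1 km = 1000 m, so 0.1002 km = 0.1002 * 1000 = 100.2 m. 1 knot = 0.51444444 m/s, so 209.3 knot = 209.3 * 0.51444444 = 107.67322 m/s. Combine: 100.2 m / 107.67322 m/s = 0.93059349 s. 1 day = 86400 s, so 0.93059349 s = 0.93059349 / 86400 = 1.0770758e-05 day ≈ 1.077e-05 day (4 s.f.).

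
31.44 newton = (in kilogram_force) 3.206. Check: 31.44 newton = 31.44 N. 1 kilogram_force = 9.80665 N, so 31.44 N = 31.44 / 9.80665 = 3.2059878 kilogram_force ≈ 3.206 kilogram_force (4 s.f.).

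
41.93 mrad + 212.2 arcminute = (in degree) 1 mrad = 0.001 rad, so 41.93 mrad = 41.93 * 0.001 = 0.04193 rad. 1 arcminute = 0.00029088821 rad, so 212.2 arcminute = 212.2 * 0.00029088821 = 0.061726478 rad. Sum: 0.04193 + 0.061726478 = 0.10365648 rad. 1 degree = 0.017453293 rad, so 0.10365648 rad = 0.10365648 / 0.017453293 = 5.9390787 degree ≈ 5.939 degree (4 s.f.). Final answer: 5.939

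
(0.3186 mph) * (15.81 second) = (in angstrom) 1 mph = 0.44704 m/s, so 0.3186 mph = 0.3186 * 0.44704 = 0.14242694 m/s. 15.81 second = 15.81 s. Combine: 0.14242694 m/s * 15.81 s = 2.25177 m. 1 angstrom = 1e-10 m, so 2.25177 m = 2.25177 / 1e-10 = 2.25177e+10 angstrom ≈ 2.252e+10 angstrom (4 s.f.). Final answer: 2.252e+10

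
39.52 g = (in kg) 1 g = 0.001 kg, so 39.52 g = 39.52 * 0.001 = 0.03952 kg. Result: 0.03952 kg. Final answer: 0.03952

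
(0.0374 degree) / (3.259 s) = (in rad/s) 1 degree = 0.017453293 rad, so 0.0374 degree = 0.0374 * 0.017453293 = 0.00065275314 rad. 3.259 s is already in s. Combine: 0.00065275314 rad / 3.259 s = 0.00020029246 rad/s. Result: 0.00020029246 rad/s ≈ 0.0002003 rad/s (4 s.f.). Final answer: 0.0002003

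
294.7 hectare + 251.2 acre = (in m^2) 3.964e+06. Check: 1 hectare = 10000 m^2, so 294.7 hectare = 294.7 * 10000 = 2947000 m^2. 1 acre = 4046.8564 m^2, so 251.2 acre = 251.2 * 4046.8564 = 1016570.3 m^2. Sum: 2947000 + 1016570.3 = 3963570.3 m^2. Result: 3963570.3 m^2 ≈ 3.964e+06 m^2 (4 s.f.).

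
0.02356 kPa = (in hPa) 1 kPa = 1000 Pa, so 0.02356 kPa = 0.02356 * 1000 = 23.56 Pa. 1 hPa = 100 Pa, so 23.56 Pa = 23.56 / 100 = 0.2356 hPa. Final answer: 0.2356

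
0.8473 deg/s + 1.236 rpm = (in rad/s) 1 deg/s = 0.017453293 rad/s, so 0.8473 deg/s = 0.8473 * 0.017453293 = 0.014788175 rad/s. 1 rpm = 0.10471976 rad/s, so 1.236 rpm = 1.236 * 0.10471976 = 0.12943362 rad/s. Sum: 0.014788175 + 0.12943362 = 0.14422179 rad/s. Result: 0.14422179 rad/s ≈ 0.1442 rad/s (4 s.f.). Final answer: 0.1442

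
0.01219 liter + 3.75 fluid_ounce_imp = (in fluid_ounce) 1 liter = 0.001 m^3, so 0.01219 liter = 0.01219 * 0.001 = 1.219e-05 m^3. 1 fluid_ounce_imp = 2.8413063e-05 m^3, so 3.75 fluid_ounce_imp = 3.75 * 2.8413063e-05 = 0.00010654898 m^3. Sum: 1.219e-05 + 0.00010654898 = 0.00011873898 m^3. 1 fluid_ounce = 2.957353e-05 m^3, so 0.00011873898 m^3 = 0.00011873898 / 2.957353e-05 = 4.0150427 fluid_ounce ≈ 4.015 fluid_ounce (4 s.f.). Final answer: 4.015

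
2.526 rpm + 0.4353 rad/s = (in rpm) 1 rpm = 0.10471976 rad/s, so 2.526 rpm = 2.526 * 0.10471976 = 0.2645221 rad/s. 0.4353 rad/s is already in rad/s. Sum: 0.2645221 + 0.4353 = 0.6998221 rad/s. 1 rpm = 0.10471976 rad/s, so 0.6998221 rad/s = 0.6998221 / 0.10471976 = 6.6828088 rpm ≈ 6.683 rpm (4 s.f.). Final answer: 6.683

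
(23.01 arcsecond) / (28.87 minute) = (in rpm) 1 arcsecond = 4.8481368e-06 rad, so 23.01 arcsecond = 23.01 * 4.8481368e-06 = 0.00011155563 rad. 1 minute = 60 s, so 28.87 minute = 28.87 * 60 = 1732.2 s. Combine: 0.00011155563 rad / 1732.2 s = 6.4401125e-08 rad/s. 1 rpm = 0.10471976 rad/s, so 6.4401125e-08 rad/s = 6.4401125e-08 / 0.10471976 = 6.1498544e-07 rpm ≈ 6.15e-07 rpm (4 s.f.). Final answer: 6.15e-07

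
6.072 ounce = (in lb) 1 ounce = 0.028349523 kg, so 6.072 ounce = 6.072 * 0.028349523 = 0.1721383 kg. 1 lb = 0.45359237 kg, so 0.1721383 kg = 0.1721383 / 0.45359237 = 0.3795 lb. Final answer: 0.3795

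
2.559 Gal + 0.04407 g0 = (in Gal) 45.78. Check: 1 Gal = 0.01 m/s^2, so 2.559 Gal = 2.559 * 0.01 = 0.02559 m/s^2. 1 g0 = 9.80665 m/s^2, so 0.04407 g0 = 0.04407 * 9.80665 = 0.43217907 m/s^2. Sum: 0.02559 + 0.43217907 = 0.45776907 m/s^2. 1 Gal = 0.01 m/s^2, so 0.45776907 m/s^2 = 0.45776907 / 0.01 = 45.776907 Gal ≈ 45.78 Gal (4 s.f.).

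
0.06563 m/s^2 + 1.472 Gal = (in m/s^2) 0.08035. Check: 0.06563 m/s^2 is already in m/s^2. 1 Gal = 0.01 m/s^2, so 1.472 Gal = 1.472 * 0.01 = 0.01472 m/s^2. Sum: 0.06563 + 0.01472 = 0.08035 m/s^2. Result: 0.08035 m/s^2.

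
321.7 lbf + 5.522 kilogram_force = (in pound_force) 333.9. Check: 1 lbf = 4.4482216 N, so 321.7 lbf = 321.7 * 4.4482216 = 1430.9929 N. 1 kilogram_force = 9.80665 N, so 5.522 kilogram_force = 5.522 * 9.80665 = 54.152321 N. Sum: 1430.9929 + 54.152321 = 1485.1452 N. 1 pound_force = 4.4482216 N, so 1485.1452 N = 1485.1452 / 4.4482216 = 333.87393 pound_force ≈ 333.9 pound_force (4 s.f.).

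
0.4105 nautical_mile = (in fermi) 7.602e+17. Check: 1 nautical_mile = 1852 m, so 0.4105 nautical_mile = 0.4105 * 1852 = 760.246 m. 1 fermi = 1e-15 m, so 760.246 m = 760.246 / 1e-15 = 7.60246e+17 fermi ≈ 7.602e+17 fermi (4 s.f.).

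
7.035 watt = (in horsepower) 0.009434. Check: 7.035 watt = 7.035 W. 1 horsepower = 745.69987 W, so 7.035 W = 7.035 / 745.69987 = 0.0094340904 horsepower ≈ 0.009434 horsepower (4 s.f.).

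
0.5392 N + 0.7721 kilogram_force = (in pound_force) 1.823. Check: 0.5392 N is already in N. 1 kilogram_force = 9.80665 N, so 0.7721 kilogram_force = 0.7721 * 9.80665 = 7.5717145 N. Sum: 0.5392 + 7.5717145 = 8.1109145 N. 1 pound_force = 4.4482216 N, so 8.1109145 N = 8.1109145 / 4.4482216 = 1.8234061 pound_force ≈ 1.823 pound_force (4 s.f.).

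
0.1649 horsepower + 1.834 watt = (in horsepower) 0.1674. Check: 1 horsepower = 745.69987 W, so 0.1649 horsepower = 0.1649 * 745.69987 = 122.96591 W. 1.834 watt = 1.834 W. Sum: 122.96591 + 1.834 = 124.79991 W. 1 horsepower = 745.69987 W, so 124.79991 W = 124.79991 / 745.69987 = 0.16735943 horsepower ≈ 0.1674 horsepower (4 s.f.).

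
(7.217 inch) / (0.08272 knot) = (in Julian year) 1 inch = 0.0254 m, so 7.217 inch = 7.217 * 0.0254 = 0.1833118 m. 1 knot = 0.51444444 m/s, so 0.08272 knot = 0.08272 * 0.51444444 = 0.042554844 m/s. Combine: 0.1833118 m / 0.042554844 m/s = 4.30766 s. 1 Julian year = 31557600 s, so 4.30766 s = 4.30766 / 31557600 = 1.3650151e-07 Julian year ≈ 1.365e-07 Julian year (4 s.f.). Final answer: 1.365e-07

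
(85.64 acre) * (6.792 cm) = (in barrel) 1 acre = 4046.8564 m^2, so 85.64 acre = 85.64 * 4046.8564 = 346572.78 m^2. 1 cm = 0.01 m, so 6.792 cm = 6.792 * 0.01 = 0.06792 m. Combine: 346572.78 m^2 * 0.06792 m = 23539.223 m^3. 1 barrel = 0.15898729 m^3, so 23539.223 m^3 = 23539.223 / 0.15898729 = 148057.26 barrel ≈ 1.481e+05 barrel (4 s.f.). Final answer: 1.481e+05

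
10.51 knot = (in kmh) 19.46. Check: 1 knot = 0.51444444 m/s, so 10.51 knot = 10.51 * 0.51444444 = 5.4068111 m/s. 1 kmh = 0.27777778 m/s, so 5.4068111 m/s = 5.4068111 / 0.27777778 = 19.46452 kmh ≈ 19.46 kmh (4 s.f.).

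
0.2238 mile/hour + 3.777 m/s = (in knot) 7.536. Check: 1 mile/hour = 0.44704 m/s, so 0.2238 mile/hour = 0.2238 * 0.44704 = 0.10004755 m/s. 3.777 m/s is already in m/s. Sum: 0.10004755 + 3.777 = 3.8770476 m/s. 1 knot = 0.51444444 m/s, so 3.8770476 m/s = 3.8770476 / 0.51444444 = 7.5363775 knot ≈ 7.536 knot (4 s.f.).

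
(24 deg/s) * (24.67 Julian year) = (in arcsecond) 1 deg/s = 0.017453293 rad/s, so 24 deg/s = 24 * 0.017453293 = 0.41887902 rad/s. 1 Julian year = 31557600 s, so 24.67 Julian year = 24.67 * 31557600 = 7.7852599e+08 s. Combine: 0.41887902 rad/s * 7.7852599e+08 s = 3.261082e+08 rad. 1 arcsecond = 4.8481368e-06 rad, so 3.261082e+08 rad = 3.261082e+08 / 4.8481368e-06 = 6.7264646e+13 arcsecond ≈ 6.726e+13 arcsecond (4 s.f.). Final answer: 6.726e+13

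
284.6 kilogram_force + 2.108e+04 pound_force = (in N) 9.656e+04. Check: 1 kilogram_force = 9.80665 N, so 284.6 kilogram_force = 284.6 * 9.80665 = 2790.9726 N. 1 pound_force = 4.4482216 N, so 2.108e+04 pound_force = 2.108e+04 * 4.4482216 = 93768.512 N. Sum: 2790.9726 + 93768.512 = 96559.484 N. Result: 96559.484 N ≈ 9.656e+04 N (4 s.f.).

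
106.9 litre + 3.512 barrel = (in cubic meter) 1 litre = 0.001 m^3, so 106.9 litre = 106.9 * 0.001 = 0.1069 m^3. 1 barrel = 0.15898729 m^3, so 3.512 barrel = 3.512 * 0.15898729 = 0.55836338 m^3. Sum: 0.1069 + 0.55836338 = 0.66526338 m^3. 0.66526338 m^3 = 0.66526338 cubic meter ≈ 0.6653 cubic meter (4 s.f.). Final answer: 0.6653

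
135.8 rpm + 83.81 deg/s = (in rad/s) 15.68. Check: 1 rpm = 0.10471976 rad/s, so 135.8 rpm = 135.8 * 0.10471976 = 14.220943 rad/s. 1 deg/s = 0.017453293 rad/s, so 83.81 deg/s = 83.81 * 0.017453293 = 1.4627604 rad/s. Sum: 14.220943 + 1.4627604 = 15.683703 rad/s. Result: 15.683703 rad/s ≈ 15.68 rad/s (4 s.f.).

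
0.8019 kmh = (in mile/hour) 1 kmh = 0.27777778 m/s, so 0.8019 kmh = 0.8019 * 0.27777778 = 0.22275 m/s. 1 mile/hour = 0.44704 m/s, so 0.22275 m/s = 0.22275 / 0.44704 = 0.49827756 mile/hour ≈ 0.4983 mile/hour (4 s.f.). Final answer: 0.4983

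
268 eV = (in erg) 1 eV = 1.6021766e-19 J, so 268 eV = 268 * 1.6021766e-19 = 4.2938334e-17 J. 1 erg = 1e-07 J, so 4.2938334e-17 J = 4.2938334e-17 / 1e-07 = 4.2938334e-10 erg ≈ 4.294e-10 erg (4 s.f.). Final answer: 4.294e-10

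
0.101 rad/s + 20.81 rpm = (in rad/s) 0.101 rad/s is already in rad/s. 1 rpm = 0.10471976 rad/s, so 20.81 rpm = 20.81 * 0.10471976 = 2.1792181 rad/s. Sum: 0.101 + 2.1792181 = 2.2802181 rad/s. Result: 2.2802181 rad/s ≈ 2.28 rad/s (4 s.f.). Final answer: 2.28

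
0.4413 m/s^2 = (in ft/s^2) 1.448. Check: 1 ft/s^2 = 0.3048 m/s^2, so 0.4413 m/s^2 = 0.4413 / 0.3048 = 1.4478346 ft/s^2 ≈ 1.448 ft/s^2 (4 s.f.).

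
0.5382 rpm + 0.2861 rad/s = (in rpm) 3.27. Check: 1 rpm = 0.10471976 rad/s, so 0.5382 rpm = 0.5382 * 0.10471976 = 0.056360172 rad/s. 0.2861 rad/s is already in rad/s. Sum: 0.056360172 + 0.2861 = 0.34246017 rad/s. 1 rpm = 0.10471976 rad/s, so 0.34246017 rad/s = 0.34246017 / 0.10471976 = 3.2702538 rpm ≈ 3.27 rpm (4 s.f.).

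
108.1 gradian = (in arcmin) 1 gradian = 0.015707963 rad, so 108.1 gradian = 108.1 * 0.015707963 = 1.6980308 rad. 1 arcmin = 0.00029088821 rad, so 1.6980308 rad = 1.6980308 / 0.00029088821 = 5837.4 arcmin ≈ 5837 arcmin (4 s.f.). Final answer: 5837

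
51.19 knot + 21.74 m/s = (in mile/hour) 1 knot = 0.51444444 m/s, so 51.19 knot = 51.19 * 0.51444444 = 26.334411 m/s. 21.74 m/s is already in m/s. Sum: 26.334411 + 21.74 = 48.074411 m/s. 1 mile/hour = 0.44704 m/s, so 48.074411 m/s = 48.074411 / 0.44704 = 107.53939 mile/hour ≈ 107.5 mile/hour (4 s.f.). Final answer: 107.5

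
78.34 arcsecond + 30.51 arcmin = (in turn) 1 arcsecond = 4.8481368e-06 rad, so 78.34 arcsecond = 78.34 * 4.8481368e-06 = 0.00037980304 rad. 1 arcmin = 0.00029088821 rad, so 30.51 arcmin = 30.51 * 0.00029088821 = 0.0088749992 rad. Sum: 0.00037980304 + 0.0088749992 = 0.0092548023 rad. 1 turn = 6.2831853 rad, so 0.0092548023 rad = 0.0092548023 / 6.2831853 = 0.0014729475 turn ≈ 0.001473 turn (4 s.f.). Final answer: 0.001473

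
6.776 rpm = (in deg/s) 1 rpm = 0.10471976 rad/s, so 6.776 rpm = 6.776 * 0.10471976 = 0.70958106 rad/s. 1 deg/s = 0.017453293 rad/s, so 0.70958106 rad/s = 0.70958106 / 0.017453293 = 40.656 deg/s ≈ 40.66 deg/s (4 s.f.). Final answer: 40.66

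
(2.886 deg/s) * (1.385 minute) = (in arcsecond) 8.634e+05. Check: 1 deg/s = 0.017453293 rad/s, so 2.886 deg/s = 2.886 * 0.017453293 = 0.050370202 rad/s. 1 minute = 60 s, so 1.385 minute = 1.385 * 60 = 83.1 s. Combine: 0.050370202 rad/s * 83.1 s = 4.1857638 rad. 1 arcsecond = 4.8481368e-06 rad, so 4.1857638 rad = 4.1857638 / 4.8481368e-06 = 863375.76 arcsecond ≈ 8.634e+05 arcsecond (4 s.f.).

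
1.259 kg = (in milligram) 1 milligram = 1e-06 kg, so 1.259 kg = 1.259 / 1e-06 = 1259000 milligram ≈ 1.259e+06 milligram (4 s.f.). Final answer: 1.259e+06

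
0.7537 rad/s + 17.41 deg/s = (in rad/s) 1.058. Check: 0.7537 rad/s is already in rad/s. 1 deg/s = 0.017453293 rad/s, so 17.41 deg/s = 17.41 * 0.017453293 = 0.30386182 rad/s. Sum: 0.7537 + 0.30386182 = 1.0575618 rad/s. Result: 1.0575618 rad/s ≈ 1.058 rad/s (4 s.f.).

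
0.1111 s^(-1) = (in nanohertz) 1.111e+08. Check: 0.1111 s^(-1) = 0.1111 Hz. 1 nanohertz = 1e-09 Hz, so 0.1111 Hz = 0.1111 / 1e-09 = 1.111e+08 nanohertz.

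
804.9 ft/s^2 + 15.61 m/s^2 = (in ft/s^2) 1 ft/s^2 = 0.3048 m/s^2, so 804.9 ft/s^2 = 804.9 * 0.3048 = 245.33352 m/s^2. 15.61 m/s^2 is already in m/s^2. Sum: 245.33352 + 15.61 = 260.94352 m/s^2. 1 ft/s^2 = 0.3048 m/s^2, so 260.94352 m/s^2 = 260.94352 / 0.3048 = 856.11391 ft/s^2 ≈ 856.1 ft/s^2 (4 s.f.). Final answer: 856.1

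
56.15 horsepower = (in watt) 1 horsepower = 745.69987 W, so 56.15 horsepower = 56.15 * 745.69987 = 41871.048 W. 41871.048 W = 41871.048 watt ≈ 4.187e+04 watt (4 s.f.). Final answer: 4.187e+04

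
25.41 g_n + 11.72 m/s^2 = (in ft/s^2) 1 g_n = 9.80665 m/s^2, so 25.41 g_n = 25.41 * 9.80665 = 249.18698 m/s^2. 11.72 m/s^2 is already in m/s^2. Sum: 249.18698 + 11.72 = 260.90698 m/s^2. 1 ft/s^2 = 0.3048 m/s^2, so 260.90698 m/s^2 = 260.90698 / 0.3048 = 855.99402 ft/s^2 ≈ 856 ft/s^2 (4 s.f.). Final answer: 856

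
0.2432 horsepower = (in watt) 181.4. Check: 1 horsepower = 745.69987 W, so 0.2432 horsepower = 0.2432 * 745.69987 = 181.35421 W. 181.35421 W = 181.35421 watt ≈ 181.4 watt (4 s.f.).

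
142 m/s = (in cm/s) 1 cm/s = 0.01 m/s, so 142 m/s = 142 / 0.01 = 14200 cm/s ≈ 1.42e+04 cm/s (4 s.f.). Final answer: 1.42e+04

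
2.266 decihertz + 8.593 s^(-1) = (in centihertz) 1 decihertz = 0.1 Hz, so 2.266 decihertz = 2.266 * 0.1 = 0.2266 Hz. 8.593 s^(-1) = 8.593 Hz. Sum: 0.2266 + 8.593 = 8.8196 Hz. 1 centihertz = 0.01 Hz, so 8.8196 Hz = 8.8196 / 0.01 = 881.96 centihertz ≈ 882 centihertz (4 s.f.). Final answer: 882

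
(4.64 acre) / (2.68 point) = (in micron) 1.986e+13. Check: 1 acre = 4046.8564 m^2, so 4.64 acre = 4.64 * 4046.8564 = 18777.414 m^2. 1 point = 0.00035277778 m, so 2.68 point = 2.68 * 0.00035277778 = 0.00094544444 m. Combine: 18777.414 m^2 / 0.00094544444 m = 19860938 m. 1 micron = 1e-06 m, so 19860938 m = 19860938 / 1e-06 = 1.9860938e+13 micron ≈ 1.986e+13 micron (4 s.f.).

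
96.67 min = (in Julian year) 0.0001838. Check: 1 min = 60 s, so 96.67 min = 96.67 * 60 = 5800.2 s. 1 Julian year = 31557600 s, so 5800.2 s = 5800.2 / 31557600 = 0.00018379725 Julian year ≈ 0.0001838 Julian year (4 s.f.).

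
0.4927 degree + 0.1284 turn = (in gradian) 1 degree = 0.017453293 rad, so 0.4927 degree = 0.4927 * 0.017453293 = 0.0085992372 rad. 1 turn = 6.2831853 rad, so 0.1284 turn = 0.1284 * 6.2831853 = 0.80676099 rad. Sum: 0.0085992372 + 0.80676099 = 0.81536023 rad. 1 gradian = 0.015707963 rad, so 0.81536023 rad = 0.81536023 / 0.015707963 = 51.907444 gradian ≈ 51.91 gradian (4 s.f.). Final answer: 51.91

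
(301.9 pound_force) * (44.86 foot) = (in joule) 1.836e+04. Check: 1 pound_force = 4.4482216 N, so 301.9 pound_force = 301.9 * 4.4482216 = 1342.9181 N. 1 foot = 0.3048 m, so 44.86 foot = 44.86 * 0.3048 = 13.673328 m. Combine: 1342.9181 N * 13.673328 m = 18362.16 J. 18362.16 J = 18362.16 joule ≈ 1.836e+04 joule (4 s.f.).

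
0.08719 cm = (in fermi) 1 cm = 0.01 m, so 0.08719 cm = 0.08719 * 0.01 = 0.0008719 m. 1 fermi = 1e-15 m, so 0.0008719 m = 0.0008719 / 1e-15 = 8.719e+11 fermi. Final answer: 8.719e+11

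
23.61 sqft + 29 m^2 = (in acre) 1 sqft = 0.09290304 m^2, so 23.61 sqft = 23.61 * 0.09290304 = 2.1934408 m^2. 29 m^2 is already in m^2. Sum: 2.1934408 + 29 = 31.193441 m^2. 1 acre = 4046.8564 m^2, so 31.193441 m^2 = 31.193441 / 4046.8564 = 0.0077080671 acre ≈ 0.007708 acre (4 s.f.). Final answer: 0.007708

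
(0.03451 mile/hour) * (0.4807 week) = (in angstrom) 4.485e+13. Check: 1 mile/hour = 0.44704 m/s, so 0.03451 mile/hour = 0.03451 * 0.44704 = 0.01542735 m/s. 1 week = 604800 s, so 0.4807 week = 0.4807 * 604800 = 290727.36 s. Combine: 0.01542735 m/s * 290727.36 s = 4485.1529 m. 1 angstrom = 1e-10 m, so 4485.1529 m = 4485.1529 / 1e-10 = 4.4851529e+13 angstrom ≈ 4.485e+13 angstrom (4 s.f.).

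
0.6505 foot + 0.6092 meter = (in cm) 80.75. Check: 1 foot = 0.3048 m, so 0.6505 foot = 0.6505 * 0.3048 = 0.1982724 m. 0.6092 meter = 0.6092 m. Sum: 0.1982724 + 0.6092 = 0.8074724 m. 1 cm = 0.01 m, so 0.8074724 m = 0.8074724 / 0.01 = 80.74724 cm ≈ 80.75 cm (4 s.f.).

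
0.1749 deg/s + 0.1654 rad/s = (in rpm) 1.609. Check: 1 deg/s = 0.017453293 rad/s, so 0.1749 deg/s = 0.1749 * 0.017453293 = 0.0030525809 rad/s. 0.1654 rad/s is already in rad/s. Sum: 0.0030525809 + 0.1654 = 0.16845258 rad/s. 1 rpm = 0.10471976 rad/s, so 0.16845258 rad/s = 0.16845258 / 0.10471976 = 1.6086037 rpm ≈ 1.609 rpm (4 s.f.).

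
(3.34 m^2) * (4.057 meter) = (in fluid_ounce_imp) 4.769e+05. Check: 3.34 m^2 is already in m^2. 4.057 meter = 4.057 m. Combine: 3.34 m^2 * 4.057 m = 13.55038 m^3. 1 fluid_ounce_imp = 2.8413063e-05 m^3, so 13.55038 m^3 = 13.55038 / 2.8413063e-05 = 476906.7 fluid_ounce_imp ≈ 4.769e+05 fluid_ounce_imp (4 s.f.).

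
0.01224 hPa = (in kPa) 0.001224. Check: 1 hPa = 100 Pa, so 0.01224 hPa = 0.01224 * 100 = 1.224 Pa. 1 kPa = 1000 Pa, so 1.224 Pa = 1.224 / 1000 = 0.001224 kPa.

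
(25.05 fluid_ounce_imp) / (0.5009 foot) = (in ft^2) 0.05018. Check: 1 fluid_ounce_imp = 2.8413063e-05 m^3, so 25.05 fluid_ounce_imp = 25.05 * 2.8413063e-05 = 0.00071174722 m^3. 1 foot = 0.3048 m, so 0.5009 foot = 0.5009 * 0.3048 = 0.15267432 m. Combine: 0.00071174722 m^3 / 0.15267432 m = 0.004661866 m^2. 1 ft^2 = 0.09290304 m^2, so 0.004661866 m^2 = 0.004661866 / 0.09290304 = 0.050179908 ft^2 ≈ 0.05018 ft^2 (4 s.f.).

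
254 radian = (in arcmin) 254 radian = 254 rad. 1 arcmin = 0.00029088821 rad, so 254 rad = 254 / 0.00029088821 = 873187.68 arcmin ≈ 8.732e+05 arcmin (4 s.f.). Final answer: 8.732e+05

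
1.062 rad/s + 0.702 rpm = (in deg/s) 65.06. Check: 1.062 rad/s is already in rad/s. 1 rpm = 0.10471976 rad/s, so 0.702 rpm = 0.702 * 0.10471976 = 0.073513268 rad/s. Sum: 1.062 + 0.073513268 = 1.1355133 rad/s. 1 deg/s = 0.017453293 rad/s, so 1.1355133 rad/s = 1.1355133 / 0.017453293 = 65.060118 deg/s ≈ 65.06 deg/s (4 s.f.).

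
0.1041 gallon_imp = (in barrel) 1 gallon_imp = 0.00454609 m^3, so 0.1041 gallon_imp = 0.1041 * 0.00454609 = 0.00047324797 m^3. 1 barrel = 0.15898729 m^3, so 0.00047324797 m^3 = 0.00047324797 / 0.15898729 = 0.0029766402 barrel ≈ 0.002977 barrel (4 s.f.). Final answer: 0.002977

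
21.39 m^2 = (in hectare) 0.002139. Check: 1 hectare = 10000 m^2, so 21.39 m^2 = 21.39 / 10000 = 0.002139 hectare.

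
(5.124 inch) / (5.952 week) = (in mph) 8.088e-08. Check: 1 inch = 0.0254 m, so 5.124 inch = 5.124 * 0.0254 = 0.1301496 m. 1 week = 604800 s, so 5.952 week = 5.952 * 604800 = 3599769.6 s. Combine: 0.1301496 m / 3599769.6 s = 3.6154981e-08 m/s. 1 mph = 0.44704 m/s, so 3.6154981e-08 m/s = 3.6154981e-08 / 0.44704 = 8.0876388e-08 mph ≈ 8.088e-08 mph (4 s.f.).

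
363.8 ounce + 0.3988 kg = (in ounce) 1 ounce = 0.028349523 kg, so 363.8 ounce = 363.8 * 0.028349523 = 10.313557 kg. 0.3988 kg is already in kg. Sum: 10.313557 + 0.3988 = 10.712357 kg. 1 ounce = 0.028349523 kg, so 10.712357 kg = 10.712357 / 0.028349523 = 377.86726 ounce ≈ 377.9 ounce (4 s.f.). Final answer: 377.9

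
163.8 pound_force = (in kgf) 1 pound_force = 4.4482216 N, so 163.8 pound_force = 163.8 * 4.4482216 = 728.6187 N. 1 kgf = 9.80665 N, so 728.6187 N = 728.6187 / 9.80665 = 74.29843 kgf ≈ 74.3 kgf (4 s.f.). Final answer: 74.3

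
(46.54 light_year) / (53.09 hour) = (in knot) 4.478e+12. Check: 1 light_year = 9.4607305e+15 m, so 46.54 light_year = 46.54 * 9.4607305e+15 = 4.403024e+17 m. 1 hour = 3600 s, so 53.09 hour = 53.09 * 3600 = 191124 s. Combine: 4.403024e+17 m / 191124 s = 2.3037525e+12 m/s. 1 knot = 0.51444444 m/s, so 2.3037525e+12 m/s = 2.3037525e+12 / 0.51444444 = 4.4781366e+12 knot ≈ 4.478e+12 knot (4 s.f.).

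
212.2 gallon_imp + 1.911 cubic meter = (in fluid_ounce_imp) 1.012e+05. Check: 1 gallon_imp = 0.00454609 m^3, so 212.2 gallon_imp = 212.2 * 0.00454609 = 0.9646803 m^3. 1.911 cubic meter = 1.911 m^3. Sum: 0.9646803 + 1.911 = 2.8756803 m^3. 1 fluid_ounce_imp = 2.8413063e-05 m^3, so 2.8756803 m^3 = 2.8756803 / 2.8413063e-05 = 101209.8 fluid_ounce_imp ≈ 1.012e+05 fluid_ounce_imp (4 s.f.).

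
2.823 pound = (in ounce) 45.17. Check: 1 pound = 0.45359237 kg, so 2.823 pound = 2.823 * 0.45359237 = 1.2804913 kg. 1 ounce = 0.028349523 kg, so 1.2804913 kg = 1.2804913 / 0.028349523 = 45.168 ounce ≈ 45.17 ounce (4 s.f.).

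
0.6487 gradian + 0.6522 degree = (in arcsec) 1 gradian = 0.015707963 rad, so 0.6487 gradian = 0.6487 * 0.015707963 = 0.010189756 rad. 1 degree = 0.017453293 rad, so 0.6522 degree = 0.6522 * 0.017453293 = 0.011383037 rad. Sum: 0.010189756 + 0.011383037 = 0.021572793 rad. 1 arcsec = 4.8481368e-06 rad, so 0.021572793 rad = 0.021572793 / 4.8481368e-06 = 4449.708 arcsec ≈ 4450 arcsec (4 s.f.). Final answer: 4450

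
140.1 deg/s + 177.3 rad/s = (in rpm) 1716. Check: 1 deg/s = 0.017453293 rad/s, so 140.1 deg/s = 140.1 * 0.017453293 = 2.4452063 rad/s. 177.3 rad/s is already in rad/s. Sum: 2.4452063 + 177.3 = 179.74521 rad/s. 1 rpm = 0.10471976 rad/s, so 179.74521 rad/s = 179.74521 / 0.10471976 = 1716.4403 rpm ≈ 1716 rpm (4 s.f.).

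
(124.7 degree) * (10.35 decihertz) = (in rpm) 1 degree = 0.017453293 rad, so 124.7 degree = 124.7 * 0.017453293 = 2.1764256 rad. 1 decihertz = 0.1 Hz, so 10.35 decihertz = 10.35 * 0.1 = 1.035 Hz. Combine: 2.1764256 rad * 1.035 Hz = 2.2526005 rad/s. 1 rpm = 0.10471976 rad/s, so 2.2526005 rad/s = 2.2526005 / 0.10471976 = 21.51075 rpm ≈ 21.51 rpm (4 s.f.). Final answer: 21.51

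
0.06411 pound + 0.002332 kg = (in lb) 1 pound = 0.45359237 kg, so 0.06411 pound = 0.06411 * 0.45359237 = 0.029079807 kg. 0.002332 kg is already in kg. Sum: 0.029079807 + 0.002332 = 0.031411807 kg. 1 lb = 0.45359237 kg, so 0.031411807 kg = 0.031411807 / 0.45359237 = 0.06925118 lb ≈ 0.06925 lb (4 s.f.). Final answer: 0.06925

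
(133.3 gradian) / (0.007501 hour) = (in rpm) 0.7405. Check: 1 gradian = 0.015707963 rad, so 133.3 gradian = 133.3 * 0.015707963 = 2.0938715 rad. 1 hour = 3600 s, so 0.007501 hour = 0.007501 * 3600 = 27.0036 s. Combine: 2.0938715 rad / 27.0036 s = 0.077540458 rad/s. 1 rpm = 0.10471976 rad/s, so 0.077540458 rad/s = 0.077540458 / 0.10471976 = 0.74045683 rpm ≈ 0.7405 rpm (4 s.f.).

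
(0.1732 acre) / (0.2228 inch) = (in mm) 1 acre = 4046.8564 m^2, so 0.1732 acre = 0.1732 * 4046.8564 = 700.91553 m^2. 1 inch = 0.0254 m, so 0.2228 inch = 0.2228 * 0.0254 = 0.00565912 m. Combine: 700.91553 m^2 / 0.00565912 m = 123855.92 m. 1 mm = 0.001 m, so 123855.92 m = 123855.92 / 0.001 = 1.2385592e+08 mm ≈ 1.239e+08 mm (4 s.f.). Final answer: 1.239e+08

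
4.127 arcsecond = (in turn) 3.184e-06. Check: 1 arcsecond = 4.8481368e-06 rad, so 4.127 arcsecond = 4.127 * 4.8481368e-06 = 2.0008261e-05 rad. 1 turn = 6.2831853 rad, so 2.0008261e-05 rad = 2.0008261e-05 / 6.2831853 = 3.1844136e-06 turn ≈ 3.184e-06 turn (4 s.f.).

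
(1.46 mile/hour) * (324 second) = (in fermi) 1 mile/hour = 0.44704 m/s, so 1.46 mile/hour = 1.46 * 0.44704 = 0.6526784 m/s. 324 second = 324 s. Combine: 0.6526784 m/s * 324 s = 211.4678 m. 1 fermi = 1e-15 m, so 211.4678 m = 211.4678 / 1e-15 = 2.114678e+17 fermi ≈ 2.115e+17 fermi (4 s.f.). Final answer: 2.115e+17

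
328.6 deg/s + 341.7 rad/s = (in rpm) 3318. Check: 1 deg/s = 0.017453293 rad/s, so 328.6 deg/s = 328.6 * 0.017453293 = 5.7351519 rad/s. 341.7 rad/s is already in rad/s. Sum: 5.7351519 + 341.7 = 347.43515 rad/s. 1 rpm = 0.10471976 rad/s, so 347.43515 rad/s = 347.43515 / 0.10471976 = 3317.7613 rpm ≈ 3318 rpm (4 s.f.).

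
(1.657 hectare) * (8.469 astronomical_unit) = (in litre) 2.099e+19. Check: 1 hectare = 10000 m^2, so 1.657 hectare = 1.657 * 10000 = 16570 m^2. 1 astronomical_unit = 1.4959787e+11 m, so 8.469 astronomical_unit = 8.469 * 1.4959787e+11 = 1.2669444e+12 m. Combine: 16570 m^2 * 1.2669444e+12 m = 2.0993268e+16 m^3. 1 litre = 0.001 m^3, so 2.0993268e+16 m^3 = 2.0993268e+16 / 0.001 = 2.0993268e+19 litre ≈ 2.099e+19 litre (4 s.f.).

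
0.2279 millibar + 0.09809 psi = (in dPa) 1 millibar = 100 Pa, so 0.2279 millibar = 0.2279 * 100 = 22.79 Pa. 1 psi = 6894.7573 Pa, so 0.09809 psi = 0.09809 * 6894.7573 = 676.30674 Pa. Sum: 22.79 + 676.30674 = 699.09674 Pa. 1 dPa = 0.1 Pa, so 699.09674 Pa = 699.09674 / 0.1 = 6990.9674 dPa ≈ 6991 dPa (4 s.f.). Final answer: 6991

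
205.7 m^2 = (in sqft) 1 sqft = 0.09290304 m^2, so 205.7 m^2 = 205.7 / 0.09290304 = 2214.1364 sqft ≈ 2214 sqft (4 s.f.). Final answer: 2214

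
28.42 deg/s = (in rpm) 4.737. Check: 1 deg/s = 0.017453293 rad/s, so 28.42 deg/s = 28.42 * 0.017453293 = 0.49602257 rad/s. 1 rpm = 0.10471976 rad/s, so 0.49602257 rad/s = 0.49602257 / 0.10471976 = 4.7366667 rpm ≈ 4.737 rpm (4 s.f.).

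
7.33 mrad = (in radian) 0.00733. Check: 1 mrad = 0.001 rad, so 7.33 mrad = 7.33 * 0.001 = 0.00733 rad. 0.00733 rad = 0.00733 radian.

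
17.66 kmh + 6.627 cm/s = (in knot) 9.664. Check: 1 kmh = 0.27777778 m/s, so 17.66 kmh = 17.66 * 0.27777778 = 4.9055556 m/s. 1 cm/s = 0.01 m/s, so 6.627 cm/s = 6.627 * 0.01 = 0.06627 m/s. Sum: 4.9055556 + 0.06627 = 4.9718256 m/s. 1 knot = 0.51444444 m/s, so 4.9718256 m/s = 4.9718256 / 0.51444444 = 9.6644557 knot ≈ 9.664 knot (4 s.f.).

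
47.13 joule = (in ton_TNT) 47.13 joule = 47.13 J. 1 ton_TNT = 4.184e+09 J, so 47.13 J = 47.13 / 4.184e+09 = 1.126434e-08 ton_TNT ≈ 1.126e-08 ton_TNT (4 s.f.). Final answer: 1.126e-08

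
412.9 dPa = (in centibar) 1 dPa = 0.1 Pa, so 412.9 dPa = 412.9 * 0.1 = 41.29 Pa. 1 centibar = 1000 Pa, so 41.29 Pa = 41.29 / 1000 = 0.04129 centibar. Final answer: 0.04129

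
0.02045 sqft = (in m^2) 0.0019. Check: 1 sqft = 0.09290304 m^2, so 0.02045 sqft = 0.02045 * 0.09290304 = 0.0018998672 m^2. Result: 0.0018998672 m^2 ≈ 0.0019 m^2 (4 s.f.).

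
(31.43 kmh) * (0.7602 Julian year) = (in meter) 2.094e+08. Check: 1 kmh = 0.27777778 m/s, so 31.43 kmh = 31.43 * 0.27777778 = 8.7305556 m/s. 1 Julian year = 31557600 s, so 0.7602 Julian year = 0.7602 * 31557600 = 23990088 s. Combine: 8.7305556 m/s * 23990088 s = 2.0944679e+08 m. 2.0944679e+08 m = 2.0944679e+08 meter ≈ 2.094e+08 meter (4 s.f.).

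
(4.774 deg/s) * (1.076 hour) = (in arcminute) 1.11e+06. Check: 1 deg/s = 0.017453293 rad/s, so 4.774 deg/s = 4.774 * 0.017453293 = 0.083322018 rad/s. 1 hour = 3600 s, so 1.076 hour = 1.076 * 3600 = 3873.6 s. Combine: 0.083322018 rad/s * 3873.6 s = 322.75617 rad. 1 arcminute = 0.00029088821 rad, so 322.75617 rad = 322.75617 / 0.00029088821 = 1109554 arcminute ≈ 1.11e+06 arcminute (4 s.f.).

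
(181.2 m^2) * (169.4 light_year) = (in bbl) 181.2 m^2 is already in m^2. 1 light_year = 9.4607305e+15 m, so 169.4 light_year = 169.4 * 9.4607305e+15 = 1.6026477e+18 m. Combine: 181.2 m^2 * 1.6026477e+18 m = 2.9039977e+20 m^3. 1 bbl = 0.15898729 m^3, so 2.9039977e+20 m^3 = 2.9039977e+20 / 0.15898729 = 1.8265596e+21 bbl ≈ 1.827e+21 bbl (4 s.f.). Final answer: 1.827e+21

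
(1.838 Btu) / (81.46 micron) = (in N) 1 Btu = 1055.0559 J, so 1.838 Btu = 1.838 * 1055.0559 = 1939.1927 J. 1 micron = 1e-06 m, so 81.46 micron = 81.46 * 1e-06 = 8.146e-05 m. Combine: 1939.1927 J / 8.146e-05 m = 23805459 N. Result: 23805459 N ≈ 2.381e+07 N (4 s.f.). Final answer: 2.381e+07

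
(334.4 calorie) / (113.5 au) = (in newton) 1 calorie = 4.184 J, so 334.4 calorie = 334.4 * 4.184 = 1399.1296 J. 1 au = 1.4959787e+11 m, so 113.5 au = 113.5 * 1.4959787e+11 = 1.6979358e+13 m. Combine: 1399.1296 J / 1.6979358e+13 m = 8.2401795e-11 N. 8.2401795e-11 N = 8.2401795e-11 newton ≈ 8.24e-11 newton (4 s.f.). Final answer: 8.24e-11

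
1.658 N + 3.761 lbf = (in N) 18.39. Check: 1.658 N is already in N. 1 lbf = 4.4482216 N, so 3.761 lbf = 3.761 * 4.4482216 = 16.729761 N. Sum: 1.658 + 16.729761 = 18.387761 N. Result: 18.387761 N ≈ 18.39 N (4 s.f.).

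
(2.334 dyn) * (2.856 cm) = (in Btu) 1 dyn = 1e-05 N, so 2.334 dyn = 2.334 * 1e-05 = 2.334e-05 N. 1 cm = 0.01 m, so 2.856 cm = 2.856 * 0.01 = 0.02856 m. Combine: 2.334e-05 N * 0.02856 m = 6.665904e-07 J. 1 Btu = 1055.0559 J, so 6.665904e-07 J = 6.665904e-07 / 1055.0559 = 6.3180579e-10 Btu ≈ 6.318e-10 Btu (4 s.f.). Final answer: 6.318e-10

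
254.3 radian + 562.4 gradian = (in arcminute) 9.046e+05. Check: 254.3 radian = 254.3 rad. 1 gradian = 0.015707963 rad, so 562.4 gradian = 562.4 * 0.015707963 = 8.8341585 rad. Sum: 254.3 + 8.8341585 = 263.13416 rad. 1 arcminute = 0.00029088821 rad, so 263.13416 rad = 263.13416 / 0.00029088821 = 904588.6 arcminute ≈ 9.046e+05 arcminute (4 s.f.).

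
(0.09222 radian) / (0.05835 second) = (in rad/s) 1.58. Check: 0.09222 radian = 0.09222 rad. 0.05835 second = 0.05835 s. Combine: 0.09222 rad / 0.05835 s = 1.5804627 rad/s. Result: 1.5804627 rad/s ≈ 1.58 rad/s (4 s.f.).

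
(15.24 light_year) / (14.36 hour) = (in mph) 6.239e+12. Check: 1 light_year = 9.4607305e+15 m, so 15.24 light_year = 15.24 * 9.4607305e+15 = 1.4418153e+17 m. 1 hour = 3600 s, so 14.36 hour = 14.36 * 3600 = 51696 s. Combine: 1.4418153e+17 m / 51696 s = 2.7890269e+12 m/s. 1 mph = 0.44704 m/s, so 2.7890269e+12 m/s = 2.7890269e+12 / 0.44704 = 6.2388754e+12 mph ≈ 6.239e+12 mph (4 s.f.).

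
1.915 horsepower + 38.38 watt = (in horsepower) 1.966. Check: 1 horsepower = 745.69987 W, so 1.915 horsepower = 1.915 * 745.69987 = 1428.0153 W. 38.38 watt = 38.38 W. Sum: 1428.0153 + 38.38 = 1466.3953 W. 1 horsepower = 745.69987 W, so 1466.3953 W = 1466.3953 / 745.69987 = 1.9664684 horsepower ≈ 1.966 horsepower (4 s.f.).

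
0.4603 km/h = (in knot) 0.2485. Check: 1 km/h = 0.27777778 m/s, so 0.4603 km/h = 0.4603 * 0.27777778 = 0.12786111 m/s. 1 knot = 0.51444444 m/s, so 0.12786111 m/s = 0.12786111 / 0.51444444 = 0.24854212 knot ≈ 0.2485 knot (4 s.f.).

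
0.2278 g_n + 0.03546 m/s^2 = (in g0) 1 g_n = 9.80665 m/s^2, so 0.2278 g_n = 0.2278 * 9.80665 = 2.2339549 m/s^2. 0.03546 m/s^2 is already in m/s^2. Sum: 2.2339549 + 0.03546 = 2.2694149 m/s^2. 1 g0 = 9.80665 m/s^2, so 2.2694149 m/s^2 = 2.2694149 / 9.80665 = 0.23141591 g0 ≈ 0.2314 g0 (4 s.f.). Final answer: 0.2314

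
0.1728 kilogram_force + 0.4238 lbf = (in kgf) 1 kilogram_force = 9.80665 N, so 0.1728 kilogram_force = 0.1728 * 9.80665 = 1.6945891 N. 1 lbf = 4.4482216 N, so 0.4238 lbf = 0.4238 * 4.4482216 = 1.8851563 N. Sum: 1.6945891 + 1.8851563 = 3.5797454 N. 1 kgf = 9.80665 N, so 3.5797454 N = 3.5797454 / 9.80665 = 0.36503245 kgf ≈ 0.365 kgf (4 s.f.). Final answer: 0.365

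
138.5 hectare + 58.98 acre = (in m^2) 1 hectare = 10000 m^2, so 138.5 hectare = 138.5 * 10000 = 1385000 m^2. 1 acre = 4046.8564 m^2, so 58.98 acre = 58.98 * 4046.8564 = 238683.59 m^2. Sum: 1385000 + 238683.59 = 1623683.6 m^2. Result: 1623683.6 m^2 ≈ 1.624e+06 m^2 (4 s.f.). Final answer: 1.624e+06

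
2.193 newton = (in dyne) 2.193 newton = 2.193 N. 1 dyne = 1e-05 N, so 2.193 N = 2.193 / 1e-05 = 219300 dyne ≈ 2.193e+05 dyne (4 s.f.). Final answer: 2.193e+05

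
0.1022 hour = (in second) 367.9. Check: 1 hour = 3600 s, so 0.1022 hour = 0.1022 * 3600 = 367.92 s. 367.92 s = 367.92 second ≈ 367.9 second (4 s.f.).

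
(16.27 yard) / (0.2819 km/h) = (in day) 1 yard = 0.9144 m, so 16.27 yard = 16.27 * 0.9144 = 14.877288 m. 1 km/h = 0.27777778 m/s, so 0.2819 km/h = 0.2819 * 0.27777778 = 0.078305556 m/s. Combine: 14.877288 m / 0.078305556 m/s = 189.9902 s. 1 day = 86400 s, so 189.9902 s = 189.9902 / 86400 = 0.0021989606 day ≈ 0.002199 day (4 s.f.). Final answer: 0.002199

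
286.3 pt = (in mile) 6.276e-05. Check: 1 pt = 0.00035277778 m, so 286.3 pt = 286.3 * 0.00035277778 = 0.10100028 m. 1 mile = 1609.344 m, so 0.10100028 m = 0.10100028 / 1609.344 = 6.2758663e-05 mile ≈ 6.276e-05 mile (4 s.f.).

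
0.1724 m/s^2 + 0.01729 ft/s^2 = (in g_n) 0.01812. Check: 0.1724 m/s^2 is already in m/s^2. 1 ft/s^2 = 0.3048 m/s^2, so 0.01729 ft/s^2 = 0.01729 * 0.3048 = 0.005269992 m/s^2. Sum: 0.1724 + 0.005269992 = 0.17766999 m/s^2. 1 g_n = 9.80665 m/s^2, so 0.17766999 m/s^2 = 0.17766999 / 9.80665 = 0.018117297 g_n ≈ 0.01812 g_n (4 s.f.).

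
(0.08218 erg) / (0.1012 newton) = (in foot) 2.664e-07. Check: 1 erg = 1e-07 J, so 0.08218 erg = 0.08218 * 1e-07 = 8.218e-09 J. 0.1012 newton = 0.1012 N. Combine: 8.218e-09 J / 0.1012 N = 8.1205534e-08 m. 1 foot = 0.3048 m, so 8.1205534e-08 m = 8.1205534e-08 / 0.3048 = 2.6642235e-07 foot ≈ 2.664e-07 foot (4 s.f.).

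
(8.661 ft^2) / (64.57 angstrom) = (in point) 3.532e+11. Check: 1 ft^2 = 0.09290304 m^2, so 8.661 ft^2 = 8.661 * 0.09290304 = 0.80463323 m^2. 1 angstrom = 1e-10 m, so 64.57 angstrom = 64.57 * 1e-10 = 6.457e-09 m. Combine: 0.80463323 m^2 / 6.457e-09 m = 1.246141e+08 m. 1 point = 0.00035277778 m, so 1.246141e+08 m = 1.246141e+08 / 0.00035277778 = 3.5323681e+11 point ≈ 3.532e+11 point (4 s.f.).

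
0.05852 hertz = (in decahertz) 0.005852. Check: 0.05852 hertz = 0.05852 Hz. 1 decahertz = 10 Hz, so 0.05852 Hz = 0.05852 / 10 = 0.005852 decahertz.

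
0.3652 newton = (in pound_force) 0.0821. Check: 0.3652 newton = 0.3652 N. 1 pound_force = 4.4482216 N, so 0.3652 N = 0.3652 / 4.4482216 = 0.082100226 pound_force ≈ 0.0821 pound_force (4 s.f.).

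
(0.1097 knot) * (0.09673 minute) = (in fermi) 3.275e+14. Check: 1 knot = 0.51444444 m/s, so 0.1097 knot = 0.1097 * 0.51444444 = 0.056434556 m/s. 1 minute = 60 s, so 0.09673 minute = 0.09673 * 60 = 5.8038 s. Combine: 0.056434556 m/s * 5.8038 s = 0.32753487 m. 1 fermi = 1e-15 m, so 0.32753487 m = 0.32753487 / 1e-15 = 3.2753487e+14 fermi ≈ 3.275e+14 fermi (4 s.f.).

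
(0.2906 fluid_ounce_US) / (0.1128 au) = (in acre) 1.258e-19. Check: 1 fluid_ounce_US = 2.957353e-05 m^3, so 0.2906 fluid_ounce_US = 0.2906 * 2.957353e-05 = 8.5940677e-06 m^3. 1 au = 1.4959787e+11 m, so 0.1128 au = 0.1128 * 1.4959787e+11 = 1.687464e+10 m. Combine: 8.5940677e-06 m^3 / 1.687464e+10 m = 5.0928896e-16 m^2. 1 acre = 4046.8564 m^2, so 5.0928896e-16 m^2 = 5.0928896e-16 / 4046.8564 = 1.2584804e-19 acre ≈ 1.258e-19 acre (4 s.f.).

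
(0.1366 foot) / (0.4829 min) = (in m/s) 0.001437. Check: 1 foot = 0.3048 m, so 0.1366 foot = 0.1366 * 0.3048 = 0.04163568 m. 1 min = 60 s, so 0.4829 min = 0.4829 * 60 = 28.974 s. Combine: 0.04163568 m / 28.974 s = 0.0014370014 m/s. Result: 0.0014370014 m/s ≈ 0.001437 m/s (4 s.f.).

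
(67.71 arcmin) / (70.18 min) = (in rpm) 4.467e-05. Check: 1 arcmin = 0.00029088821 rad, so 67.71 arcmin = 67.71 * 0.00029088821 = 0.019696041 rad. 1 min = 60 s, so 70.18 min = 70.18 * 60 = 4210.8 s. Combine: 0.019696041 rad / 4210.8 s = 4.6775056e-06 rad/s. 1 rpm = 0.10471976 rad/s, so 4.6775056e-06 rad/s = 4.6775056e-06 / 0.10471976 = 4.4666888e-05 rpm ≈ 4.467e-05 rpm (4 s.f.).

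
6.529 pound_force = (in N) 1 pound_force = 4.4482216 N, so 6.529 pound_force = 6.529 * 4.4482216 = 29.042439 N. Result: 29.042439 N ≈ 29.04 N (4 s.f.). Final answer: 29.04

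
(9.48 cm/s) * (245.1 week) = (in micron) 1.405e+13. Check: 1 cm/s = 0.01 m/s, so 9.48 cm/s = 9.48 * 0.01 = 0.0948 m/s. 1 week = 604800 s, so 245.1 week = 245.1 * 604800 = 1.4823648e+08 s. Combine: 0.0948 m/s * 1.4823648e+08 s = 14052818 m. 1 micron = 1e-06 m, so 14052818 m = 14052818 / 1e-06 = 1.4052818e+13 micron ≈ 1.405e+13 micron (4 s.f.).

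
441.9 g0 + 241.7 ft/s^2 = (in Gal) 1 g0 = 9.80665 m/s^2, so 441.9 g0 = 441.9 * 9.80665 = 4333.5586 m/s^2. 1 ft/s^2 = 0.3048 m/s^2, so 241.7 ft/s^2 = 241.7 * 0.3048 = 73.67016 m/s^2. Sum: 4333.5586 + 73.67016 = 4407.2288 m/s^2. 1 Gal = 0.01 m/s^2, so 4407.2288 m/s^2 = 4407.2288 / 0.01 = 440722.88 Gal ≈ 4.407e+05 Gal (4 s.f.). Final answer: 4.407e+05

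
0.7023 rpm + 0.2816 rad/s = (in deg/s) 20.35. Check: 1 rpm = 0.10471976 rad/s, so 0.7023 rpm = 0.7023 * 0.10471976 = 0.073544684 rad/s. 0.2816 rad/s is already in rad/s. Sum: 0.073544684 + 0.2816 = 0.35514468 rad/s. 1 deg/s = 0.017453293 rad/s, so 0.35514468 rad/s = 0.35514468 / 0.017453293 = 20.348292 deg/s ≈ 20.35 deg/s (4 s.f.).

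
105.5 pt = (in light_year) 1 pt = 0.00035277778 m, so 105.5 pt = 105.5 * 0.00035277778 = 0.037218056 m. 1 light_year = 9.4607305e+15 m, so 0.037218056 m = 0.037218056 / 9.4607305e+15 = 3.9339516e-18 light_year ≈ 3.934e-18 light_year (4 s.f.). Final answer: 3.934e-18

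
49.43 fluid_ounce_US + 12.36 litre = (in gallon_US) 1 fluid_ounce_US = 2.957353e-05 m^3, so 49.43 fluid_ounce_US = 49.43 * 2.957353e-05 = 0.0014618196 m^3. 1 litre = 0.001 m^3, so 12.36 litre = 12.36 * 0.001 = 0.01236 m^3. Sum: 0.0014618196 + 0.01236 = 0.01382182 m^3. 1 gallon_US = 0.0037854118 m^3, so 0.01382182 m^3 = 0.01382182 / 0.0037854118 = 3.6513384 gallon_US ≈ 3.651 gallon_US (4 s.f.). Final answer: 3.651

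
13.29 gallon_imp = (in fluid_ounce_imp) 1 gallon_imp = 0.00454609 m^3, so 13.29 gallon_imp = 13.29 * 0.00454609 = 0.060417536 m^3. 1 fluid_ounce_imp = 2.8413063e-05 m^3, so 0.060417536 m^3 = 0.060417536 / 2.8413063e-05 = 2126.4 fluid_ounce_imp ≈ 2126 fluid_ounce_imp (4 s.f.). Final answer: 2126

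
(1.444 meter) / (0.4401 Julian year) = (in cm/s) 1.04e-05. Check: 1.444 meter = 1.444 m. 1 Julian year = 31557600 s, so 0.4401 Julian year = 0.4401 * 31557600 = 13888500 s. Combine: 1.444 m / 13888500 s = 1.0397091e-07 m/s. 1 cm/s = 0.01 m/s, so 1.0397091e-07 m/s = 1.0397091e-07 / 0.01 = 1.0397091e-05 cm/s ≈ 1.04e-05 cm/s (4 s.f.).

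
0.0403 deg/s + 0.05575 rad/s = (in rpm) 1 deg/s = 0.017453293 rad/s, so 0.0403 deg/s = 0.0403 * 0.017453293 = 0.00070336769 rad/s. 0.05575 rad/s is already in rad/s. Sum: 0.00070336769 + 0.05575 = 0.056453368 rad/s. 1 rpm = 0.10471976 rad/s, so 0.056453368 rad/s = 0.056453368 / 0.10471976 = 0.53908995 rpm ≈ 0.5391 rpm (4 s.f.). Final answer: 0.5391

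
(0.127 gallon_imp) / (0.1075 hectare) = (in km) 1 gallon_imp = 0.00454609 m^3, so 0.127 gallon_imp = 0.127 * 0.00454609 = 0.00057735343 m^3. 1 hectare = 10000 m^2, so 0.1075 hectare = 0.1075 * 10000 = 1075 m^2. Combine: 0.00057735343 m^3 / 1075 m^2 = 5.3707296e-07 m. 1 km = 1000 m, so 5.3707296e-07 m = 5.3707296e-07 / 1000 = 5.3707296e-10 km ≈ 5.371e-10 km (4 s.f.). Final answer: 5.371e-10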